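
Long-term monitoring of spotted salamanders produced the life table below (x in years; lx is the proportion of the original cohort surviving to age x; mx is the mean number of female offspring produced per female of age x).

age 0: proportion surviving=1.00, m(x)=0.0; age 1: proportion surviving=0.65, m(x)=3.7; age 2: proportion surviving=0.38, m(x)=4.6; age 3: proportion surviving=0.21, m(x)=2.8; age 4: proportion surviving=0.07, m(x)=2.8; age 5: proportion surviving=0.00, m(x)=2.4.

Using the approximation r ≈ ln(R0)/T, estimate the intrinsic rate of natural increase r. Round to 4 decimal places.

R0 = Σ lx·mx = 0 + 2.405 + 1.748 + 0.588 + 0.196 + 0 = 4.937
Σ x·lx·mx = 8.449; T = 8.449/4.937 = 1.71136…
r ≈ ln(R0)/T = ln(4.937)/1.71136… = 0.933033… → 0.9330

0.9330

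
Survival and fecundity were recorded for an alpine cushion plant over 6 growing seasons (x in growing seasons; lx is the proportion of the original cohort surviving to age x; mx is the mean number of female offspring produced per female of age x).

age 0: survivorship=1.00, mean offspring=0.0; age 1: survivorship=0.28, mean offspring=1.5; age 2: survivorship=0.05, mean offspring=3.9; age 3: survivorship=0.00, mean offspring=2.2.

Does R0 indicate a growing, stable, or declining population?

R0 = Σ lx·mx = 0 + 0.42 + 0.195 + 0 = 0.615
R0 < 1, so the population is declining.

declining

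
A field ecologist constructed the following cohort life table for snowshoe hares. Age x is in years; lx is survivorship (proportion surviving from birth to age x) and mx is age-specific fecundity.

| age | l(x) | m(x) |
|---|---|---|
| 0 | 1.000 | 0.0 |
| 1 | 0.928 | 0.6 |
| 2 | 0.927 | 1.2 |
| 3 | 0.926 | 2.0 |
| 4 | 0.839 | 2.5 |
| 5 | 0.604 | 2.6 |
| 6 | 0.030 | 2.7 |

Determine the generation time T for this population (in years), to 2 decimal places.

lx·mx: 0, 0.5568, 1.1124, 1.852, 2.0975, 1.5704, 0.081 → R0 = 7.2701
x·lx·mx: 0, 0.5568, 2.2248, 5.556, 8.39, 7.852, 0.486 → Σ = 25.0656
T = 25.0656 / 7.2701 = 3.447766… → 3.45

3.45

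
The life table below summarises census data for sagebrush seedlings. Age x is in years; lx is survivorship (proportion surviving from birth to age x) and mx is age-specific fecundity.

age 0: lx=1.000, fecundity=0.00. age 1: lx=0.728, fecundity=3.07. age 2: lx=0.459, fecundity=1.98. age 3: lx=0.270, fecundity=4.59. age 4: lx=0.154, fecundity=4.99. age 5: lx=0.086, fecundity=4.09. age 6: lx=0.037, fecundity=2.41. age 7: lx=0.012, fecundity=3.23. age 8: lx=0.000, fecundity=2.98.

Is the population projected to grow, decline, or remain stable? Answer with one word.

R0 = Σ lx·mx = 0 + 2.23496 + 0.90882 + 1.2393 + 0.76846 + 0.35174 + 0.08917 + 0.03876 + 0 = 5.63121
R0 > 1, so the population is growing.

growing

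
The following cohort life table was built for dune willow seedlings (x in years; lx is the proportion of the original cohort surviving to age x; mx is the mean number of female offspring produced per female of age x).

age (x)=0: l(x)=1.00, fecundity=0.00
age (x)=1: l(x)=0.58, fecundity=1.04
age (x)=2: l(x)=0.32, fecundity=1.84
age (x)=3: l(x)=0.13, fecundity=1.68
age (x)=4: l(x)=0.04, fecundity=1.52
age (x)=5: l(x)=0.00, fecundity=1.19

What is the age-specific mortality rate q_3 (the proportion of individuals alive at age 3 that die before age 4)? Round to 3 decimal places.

q_3 = (l_3 − l_4) / l_3 = (0.13 − 0.04) / 0.13
     = 0.09 / 0.13 = 0.692308… → 0.692

0.692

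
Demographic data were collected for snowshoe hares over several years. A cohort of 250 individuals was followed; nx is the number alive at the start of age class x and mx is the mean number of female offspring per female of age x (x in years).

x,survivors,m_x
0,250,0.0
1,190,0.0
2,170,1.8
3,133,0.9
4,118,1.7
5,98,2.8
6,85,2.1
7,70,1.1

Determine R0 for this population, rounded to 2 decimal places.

4.62

lx = nx/n0 = nx/250: 1, 0.76, 0.68, 0.532, 0.472, 0.392, 0.34, 0.28
lx·mx by age: 0, 0, 1.224, 0.4788, 0.8024, 1.0976, 0.714, 0.308
R0 = Σ lx·mx = 4.6248 → 4.62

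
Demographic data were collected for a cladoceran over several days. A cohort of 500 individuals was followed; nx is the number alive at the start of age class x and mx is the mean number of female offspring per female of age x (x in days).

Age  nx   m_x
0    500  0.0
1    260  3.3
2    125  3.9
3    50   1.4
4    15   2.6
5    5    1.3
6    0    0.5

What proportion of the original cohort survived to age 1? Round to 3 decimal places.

l_1 = n_1/n_0 = 260/500 = 0.52 → 0.520

0.520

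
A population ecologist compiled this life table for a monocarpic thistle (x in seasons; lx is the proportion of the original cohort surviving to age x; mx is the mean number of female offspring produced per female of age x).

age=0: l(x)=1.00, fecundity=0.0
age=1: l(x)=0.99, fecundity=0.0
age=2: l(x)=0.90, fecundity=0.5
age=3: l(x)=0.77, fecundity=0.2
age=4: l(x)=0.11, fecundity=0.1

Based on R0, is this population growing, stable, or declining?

R0 = Σ lx·mx = 0 + 0 + 0.45 + 0.154 + 0.011 = 0.615
R0 < 1, so the population is declining.

declining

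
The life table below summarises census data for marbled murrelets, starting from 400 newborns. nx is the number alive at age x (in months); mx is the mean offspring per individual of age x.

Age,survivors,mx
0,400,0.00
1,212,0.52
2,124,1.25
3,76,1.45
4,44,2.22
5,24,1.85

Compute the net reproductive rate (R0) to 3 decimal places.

1.294

lx = nx/n0 = nx/400: 1, 0.53, 0.31, 0.19, 0.11, 0.06
lx·mx by age: 0, 0.2756, 0.3875, 0.2755, 0.2442, 0.111
R0 = Σ lx·mx = 1.2938 → 1.294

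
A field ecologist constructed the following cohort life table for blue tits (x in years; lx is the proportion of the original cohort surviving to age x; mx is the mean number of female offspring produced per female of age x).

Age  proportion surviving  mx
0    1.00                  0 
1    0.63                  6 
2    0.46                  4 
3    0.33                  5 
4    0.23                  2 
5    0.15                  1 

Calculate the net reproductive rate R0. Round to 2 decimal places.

lx·mx by age: 0, 3.78, 1.84, 1.65, 0.46, 0.15
R0 = Σ lx·mx = 7.88 → 7.88

7.88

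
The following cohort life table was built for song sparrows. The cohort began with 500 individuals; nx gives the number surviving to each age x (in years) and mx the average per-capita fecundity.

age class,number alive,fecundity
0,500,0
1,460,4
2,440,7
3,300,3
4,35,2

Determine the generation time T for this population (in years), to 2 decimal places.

1.86

lx = nx/n0 = nx/500: 1, 0.92, 0.88, 0.6, 0.07
lx·mx: 0, 3.68, 6.16, 1.8, 0.14 → R0 = 11.78
x·lx·mx: 0, 3.68, 12.32, 5.4, 0.56 → Σ = 21.96
T = 21.96 / 11.78 = 1.864177… → 1.86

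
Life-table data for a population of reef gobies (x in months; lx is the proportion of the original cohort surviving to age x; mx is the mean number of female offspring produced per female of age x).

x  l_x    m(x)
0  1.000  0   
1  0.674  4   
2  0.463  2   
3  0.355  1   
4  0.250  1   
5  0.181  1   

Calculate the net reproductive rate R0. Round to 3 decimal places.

lx·mx by age: 0, 2.696, 0.926, 0.355, 0.25, 0.181
R0 = Σ lx·mx = 4.408 → 4.408

4.408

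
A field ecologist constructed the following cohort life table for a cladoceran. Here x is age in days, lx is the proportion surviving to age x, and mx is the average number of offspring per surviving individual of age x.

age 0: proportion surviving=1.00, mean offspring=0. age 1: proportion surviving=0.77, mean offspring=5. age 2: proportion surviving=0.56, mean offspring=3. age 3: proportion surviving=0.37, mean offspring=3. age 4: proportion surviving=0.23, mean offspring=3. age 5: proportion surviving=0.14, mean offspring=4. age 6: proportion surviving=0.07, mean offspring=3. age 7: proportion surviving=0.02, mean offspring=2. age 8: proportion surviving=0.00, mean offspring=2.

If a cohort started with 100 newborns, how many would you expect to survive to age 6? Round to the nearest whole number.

7

Expected survivors = N0 · l_6 = 100 × 0.07 = 7 → 7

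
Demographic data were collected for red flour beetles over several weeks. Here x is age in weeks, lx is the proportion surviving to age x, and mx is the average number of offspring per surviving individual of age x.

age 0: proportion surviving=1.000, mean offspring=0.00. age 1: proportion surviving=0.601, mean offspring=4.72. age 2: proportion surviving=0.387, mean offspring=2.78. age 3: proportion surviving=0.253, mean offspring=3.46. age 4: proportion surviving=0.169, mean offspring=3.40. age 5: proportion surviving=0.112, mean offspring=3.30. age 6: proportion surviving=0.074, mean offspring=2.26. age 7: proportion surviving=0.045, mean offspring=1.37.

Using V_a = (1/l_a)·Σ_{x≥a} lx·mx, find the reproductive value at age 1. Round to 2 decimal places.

9.92

lx·mx for x ≥ 1: 2.83672, 1.07586, 0.87538, 0.5746, 0.3696, 0.16724, 0.06165 → sum = 5.96105
V_1 = 5.96105 / l_1 = 5.96105 / 0.601 = 9.918552… → 9.92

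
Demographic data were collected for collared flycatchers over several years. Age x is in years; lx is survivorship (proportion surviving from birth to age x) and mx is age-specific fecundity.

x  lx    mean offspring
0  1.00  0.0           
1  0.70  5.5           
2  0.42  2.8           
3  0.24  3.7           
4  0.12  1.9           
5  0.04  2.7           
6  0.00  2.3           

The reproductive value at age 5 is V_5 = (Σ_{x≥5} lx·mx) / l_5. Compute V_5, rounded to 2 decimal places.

lx·mx for x ≥ 5: 0.108, 0 → sum = 0.108
V_5 = 0.108 / l_5 = 0.108 / 0.04 = 2.7 → 2.70

2.70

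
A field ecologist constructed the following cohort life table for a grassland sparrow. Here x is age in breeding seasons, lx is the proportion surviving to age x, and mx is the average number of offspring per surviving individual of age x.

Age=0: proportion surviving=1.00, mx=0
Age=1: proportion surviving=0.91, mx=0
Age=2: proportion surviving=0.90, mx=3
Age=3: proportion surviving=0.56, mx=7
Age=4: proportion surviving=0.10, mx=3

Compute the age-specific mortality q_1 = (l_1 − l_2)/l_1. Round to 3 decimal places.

q_1 = (l_1 − l_2) / l_1 = (0.91 − 0.9) / 0.91
     = 0.01 / 0.91 = 0.010989… → 0.011

0.011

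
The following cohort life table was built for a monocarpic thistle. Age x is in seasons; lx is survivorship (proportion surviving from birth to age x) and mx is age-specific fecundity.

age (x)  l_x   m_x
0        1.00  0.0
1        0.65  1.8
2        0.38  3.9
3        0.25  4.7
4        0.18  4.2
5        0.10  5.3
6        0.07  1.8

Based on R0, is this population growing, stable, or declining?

R0 = Σ lx·mx = 0 + 1.17 + 1.482 + 1.175 + 0.756 + 0.53 + 0.126 = 5.239
R0 > 1, so the population is growing.

growing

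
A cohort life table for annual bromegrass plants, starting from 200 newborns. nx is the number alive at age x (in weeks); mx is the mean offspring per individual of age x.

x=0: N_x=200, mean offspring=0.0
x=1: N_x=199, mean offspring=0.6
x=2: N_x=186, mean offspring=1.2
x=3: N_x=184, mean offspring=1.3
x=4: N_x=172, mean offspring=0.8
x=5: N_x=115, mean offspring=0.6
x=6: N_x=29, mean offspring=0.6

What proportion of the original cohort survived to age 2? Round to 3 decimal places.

0.930

l_2 = n_2/n_0 = 186/200 = 0.93 → 0.930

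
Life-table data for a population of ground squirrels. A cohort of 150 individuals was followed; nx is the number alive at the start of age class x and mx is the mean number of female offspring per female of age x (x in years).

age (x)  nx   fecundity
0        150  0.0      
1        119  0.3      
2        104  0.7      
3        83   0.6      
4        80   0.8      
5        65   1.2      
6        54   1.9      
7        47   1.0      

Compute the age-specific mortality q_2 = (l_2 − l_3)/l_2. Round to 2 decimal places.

lx = nx/n0 = nx/150: 1, 0.79333…, 0.69333…, 0.55333…, 0.53333…, 0.43333…, 0.36, 0.31333…
q_2 = (l_2 − l_3) / l_2 = (0.693333… − 0.553333…) / 0.693333…
     = 0.14… / 0.693333… = 0.201923… → 0.20

0.20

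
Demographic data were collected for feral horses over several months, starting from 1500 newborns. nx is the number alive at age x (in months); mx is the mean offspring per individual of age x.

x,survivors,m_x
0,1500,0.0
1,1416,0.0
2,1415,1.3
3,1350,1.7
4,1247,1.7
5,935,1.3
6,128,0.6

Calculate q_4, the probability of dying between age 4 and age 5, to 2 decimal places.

0.25

lx = nx/n0 = nx/1500: 1, 0.944, 0.94333…, 0.9, 0.83133…, 0.62333…, 0.08533…
q_4 = (l_4 − l_5) / l_4 = (0.831333… − 0.623333…) / 0.831333…
     = 0.208… / 0.831333… = 0.2502… → 0.25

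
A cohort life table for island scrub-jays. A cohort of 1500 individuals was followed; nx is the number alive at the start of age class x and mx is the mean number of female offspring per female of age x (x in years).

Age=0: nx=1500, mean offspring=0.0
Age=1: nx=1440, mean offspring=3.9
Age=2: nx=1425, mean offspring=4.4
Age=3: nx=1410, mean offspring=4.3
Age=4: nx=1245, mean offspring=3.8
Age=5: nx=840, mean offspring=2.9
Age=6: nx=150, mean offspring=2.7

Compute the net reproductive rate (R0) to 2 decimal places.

lx = nx/n0 = nx/1500: 1, 0.96, 0.95, 0.94, 0.83, 0.56, 0.1
lx·mx by age: 0, 3.744, 4.18, 4.042, 3.154, 1.624, 0.27
R0 = Σ lx·mx = 17.014 → 17.01

17.01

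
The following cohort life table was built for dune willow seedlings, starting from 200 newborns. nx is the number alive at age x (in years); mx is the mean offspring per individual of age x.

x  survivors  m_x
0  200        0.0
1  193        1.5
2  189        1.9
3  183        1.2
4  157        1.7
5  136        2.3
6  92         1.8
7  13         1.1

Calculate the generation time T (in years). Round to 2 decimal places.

lx = nx/n0 = nx/200: 1, 0.965, 0.945, 0.915, 0.785, 0.68, 0.46, 0.065
lx·mx: 0, 1.4475, 1.7955, 1.098, 1.3345, 1.564, 0.828, 0.0715 → R0 = 8.139
x·lx·mx: 0, 1.4475, 3.591, 3.294, 5.338, 7.82, 4.968, 0.5005 → Σ = 26.959
T = 26.959 / 8.139 = 3.312323… → 3.31

3.31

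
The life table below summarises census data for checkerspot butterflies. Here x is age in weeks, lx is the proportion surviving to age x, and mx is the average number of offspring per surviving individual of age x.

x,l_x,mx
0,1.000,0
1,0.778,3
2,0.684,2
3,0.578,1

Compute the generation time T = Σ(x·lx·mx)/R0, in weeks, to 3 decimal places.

lx·mx: 0, 2.334, 1.368, 0.578 → R0 = 4.28
x·lx·mx: 0, 2.334, 2.736, 1.734 → Σ = 6.804
T = 6.804 / 4.28 = 1.58972… → 1.590

1.590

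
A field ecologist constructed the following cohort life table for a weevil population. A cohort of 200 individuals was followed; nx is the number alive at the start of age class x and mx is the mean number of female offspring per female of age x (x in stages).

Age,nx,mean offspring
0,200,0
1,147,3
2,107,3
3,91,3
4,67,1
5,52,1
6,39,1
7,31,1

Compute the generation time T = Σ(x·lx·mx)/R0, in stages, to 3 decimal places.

2.354

lx = nx/n0 = nx/200: 1, 0.735, 0.535, 0.455, 0.335, 0.26, 0.195, 0.155
lx·mx: 0, 2.205, 1.605, 1.365, 0.335, 0.26, 0.195, 0.155 → R0 = 6.12
x·lx·mx: 0, 2.205, 3.21, 4.095, 1.34, 1.3, 1.17, 1.085 → Σ = 14.405
T = 14.405 / 6.12 = 2.353758… → 2.354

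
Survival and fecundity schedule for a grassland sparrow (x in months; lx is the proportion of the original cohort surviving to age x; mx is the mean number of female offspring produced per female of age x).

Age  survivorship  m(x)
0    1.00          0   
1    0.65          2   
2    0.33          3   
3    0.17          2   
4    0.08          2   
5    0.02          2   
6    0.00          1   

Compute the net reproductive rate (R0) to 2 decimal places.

2.83

lx·mx by age: 0, 1.3, 0.99, 0.34, 0.16, 0.04, 0
R0 = Σ lx·mx = 2.83 → 2.83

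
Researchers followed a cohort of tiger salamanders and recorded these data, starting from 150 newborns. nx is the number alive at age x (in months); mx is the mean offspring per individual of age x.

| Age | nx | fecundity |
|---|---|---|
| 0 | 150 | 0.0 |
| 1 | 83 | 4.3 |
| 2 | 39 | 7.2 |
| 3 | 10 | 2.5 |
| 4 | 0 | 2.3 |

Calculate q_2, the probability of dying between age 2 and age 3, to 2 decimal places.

0.74

lx = nx/n0 = nx/150: 1, 0.55333…, 0.26, 0.06667…, 0
q_2 = (l_2 − l_3) / l_2 = (0.26 − 0.066667…) / 0.26
     = 0.193333… / 0.26 = 0.74359… → 0.74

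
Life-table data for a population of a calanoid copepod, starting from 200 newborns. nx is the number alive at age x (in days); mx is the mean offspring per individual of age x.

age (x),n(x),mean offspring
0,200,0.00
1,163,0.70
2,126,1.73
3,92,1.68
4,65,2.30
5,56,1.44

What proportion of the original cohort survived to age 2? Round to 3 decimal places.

0.630

l_2 = n_2/n_0 = 126/200 = 0.63 → 0.630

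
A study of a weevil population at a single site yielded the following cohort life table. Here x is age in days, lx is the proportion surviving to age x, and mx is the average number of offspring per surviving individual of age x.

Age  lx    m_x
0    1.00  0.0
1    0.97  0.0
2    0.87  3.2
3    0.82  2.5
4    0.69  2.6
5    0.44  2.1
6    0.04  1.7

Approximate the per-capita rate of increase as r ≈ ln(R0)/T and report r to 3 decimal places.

0.647

R0 = Σ lx·mx = 0 + 0 + 2.784 + 2.05 + 1.794 + 0.924 + 0.068 = 7.62
Σ x·lx·mx = 23.922; T = 23.922/7.62 = 3.13937…
r ≈ ln(R0)/T = ln(7.62)/3.13937… = 0.64687… → 0.647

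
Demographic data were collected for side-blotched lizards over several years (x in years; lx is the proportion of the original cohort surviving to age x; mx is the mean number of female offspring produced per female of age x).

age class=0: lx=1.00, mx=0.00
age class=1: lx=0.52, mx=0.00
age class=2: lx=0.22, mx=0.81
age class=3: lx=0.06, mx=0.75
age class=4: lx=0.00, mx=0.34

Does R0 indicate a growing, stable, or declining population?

R0 = Σ lx·mx = 0 + 0 + 0.1782 + 0.045 + 0 = 0.2232
R0 < 1, so the population is declining.

declining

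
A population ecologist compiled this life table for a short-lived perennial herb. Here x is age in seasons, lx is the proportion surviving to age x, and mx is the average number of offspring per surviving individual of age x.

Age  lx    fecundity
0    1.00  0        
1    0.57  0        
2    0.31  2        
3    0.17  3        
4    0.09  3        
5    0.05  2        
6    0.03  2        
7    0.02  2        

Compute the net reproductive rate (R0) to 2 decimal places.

lx·mx by age: 0, 0, 0.62, 0.51, 0.27, 0.1, 0.06, 0.04
R0 = Σ lx·mx = 1.6 → 1.60

1.60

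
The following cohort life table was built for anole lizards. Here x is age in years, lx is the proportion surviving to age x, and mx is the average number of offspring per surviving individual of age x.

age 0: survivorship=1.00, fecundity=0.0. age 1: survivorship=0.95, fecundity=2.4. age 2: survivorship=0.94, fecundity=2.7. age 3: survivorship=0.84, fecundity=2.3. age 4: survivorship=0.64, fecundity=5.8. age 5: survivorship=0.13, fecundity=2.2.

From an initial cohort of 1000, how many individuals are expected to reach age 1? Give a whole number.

950

Expected survivors = N0 · l_1 = 1000 × 0.95 = 950 → 950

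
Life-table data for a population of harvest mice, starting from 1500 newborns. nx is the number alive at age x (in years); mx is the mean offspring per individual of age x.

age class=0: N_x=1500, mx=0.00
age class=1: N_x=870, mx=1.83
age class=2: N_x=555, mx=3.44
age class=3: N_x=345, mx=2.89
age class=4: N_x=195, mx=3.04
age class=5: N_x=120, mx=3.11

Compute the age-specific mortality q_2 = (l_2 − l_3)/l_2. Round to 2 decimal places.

0.38

lx = nx/n0 = nx/1500: 1, 0.58, 0.37, 0.23, 0.13, 0.08
q_2 = (l_2 − l_3) / l_2 = (0.37 − 0.23) / 0.37
     = 0.14 / 0.37 = 0.378378… → 0.38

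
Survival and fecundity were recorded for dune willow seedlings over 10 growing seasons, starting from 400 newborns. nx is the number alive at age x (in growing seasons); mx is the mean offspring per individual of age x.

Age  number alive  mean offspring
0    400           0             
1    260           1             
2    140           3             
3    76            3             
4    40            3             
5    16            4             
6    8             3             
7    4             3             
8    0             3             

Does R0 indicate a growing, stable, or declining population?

growing

lx = nx/n0 = nx/400: 1, 0.65, 0.35, 0.19, 0.1, 0.04, 0.02, 0.01, 0
R0 = Σ lx·mx = 0 + 0.65 + 1.05 + 0.57 + 0.3 + 0.16 + 0.06 + 0.03 + 0 = 2.82
R0 > 1, so the population is growing.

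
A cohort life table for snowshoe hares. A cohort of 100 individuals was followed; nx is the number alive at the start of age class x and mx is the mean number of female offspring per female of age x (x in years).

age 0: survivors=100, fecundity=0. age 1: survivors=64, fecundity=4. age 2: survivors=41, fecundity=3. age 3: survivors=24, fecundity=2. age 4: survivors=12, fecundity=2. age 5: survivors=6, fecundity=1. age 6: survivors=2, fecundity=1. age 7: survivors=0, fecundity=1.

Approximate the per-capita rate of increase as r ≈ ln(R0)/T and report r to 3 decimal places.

0.892

lx = nx/n0 = nx/100: 1, 0.64, 0.41, 0.24, 0.12, 0.06, 0.02, 0
R0 = Σ lx·mx = 0 + 2.56 + 1.23 + 0.48 + 0.24 + 0.06 + 0.02 + 0 = 4.59
Σ x·lx·mx = 7.84; T = 7.84/4.59 = 1.70806…
r ≈ ln(R0)/T = ln(4.59)/1.70806… = 0.89217… → 0.892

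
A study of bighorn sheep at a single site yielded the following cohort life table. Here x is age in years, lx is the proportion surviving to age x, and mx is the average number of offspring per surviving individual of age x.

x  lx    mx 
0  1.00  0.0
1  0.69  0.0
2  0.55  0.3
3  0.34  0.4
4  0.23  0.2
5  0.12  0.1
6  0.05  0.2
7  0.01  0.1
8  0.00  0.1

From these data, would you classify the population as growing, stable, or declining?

R0 = Σ lx·mx = 0 + 0 + 0.165 + 0.136 + 0.046 + 0.012 + 0.01 + 0.001 + 0 = 0.37
R0 < 1, so the population is declining.

declining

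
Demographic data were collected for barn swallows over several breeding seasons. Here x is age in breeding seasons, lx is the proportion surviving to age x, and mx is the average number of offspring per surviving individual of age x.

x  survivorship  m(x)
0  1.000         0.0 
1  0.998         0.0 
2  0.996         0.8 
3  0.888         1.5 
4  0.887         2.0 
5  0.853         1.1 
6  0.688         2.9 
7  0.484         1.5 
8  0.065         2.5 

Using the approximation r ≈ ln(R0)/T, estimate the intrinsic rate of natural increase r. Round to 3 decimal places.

0.442

R0 = Σ lx·mx = 0 + 0 + 0.7968 + 1.332 + 1.774 + 0.9383 + 1.9952 + 0.726 + 0.1625 = 7.7248
Σ x·lx·mx = 35.7303; T = 35.7303/7.7248 = 4.6254…
r ≈ ln(R0)/T = ln(7.7248)/4.6254… = 0.442… → 0.442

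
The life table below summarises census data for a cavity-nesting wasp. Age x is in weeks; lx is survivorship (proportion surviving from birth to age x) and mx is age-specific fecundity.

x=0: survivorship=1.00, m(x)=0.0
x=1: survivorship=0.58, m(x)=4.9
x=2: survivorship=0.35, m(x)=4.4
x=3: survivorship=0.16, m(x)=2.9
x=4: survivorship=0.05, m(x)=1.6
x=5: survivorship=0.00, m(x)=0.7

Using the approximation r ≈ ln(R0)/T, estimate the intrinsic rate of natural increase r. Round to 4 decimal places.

R0 = Σ lx·mx = 0 + 2.842 + 1.54 + 0.464 + 0.08 + 0 = 4.926
Σ x·lx·mx = 7.634; T = 7.634/4.926 = 1.54974…
r ≈ ln(R0)/T = ln(4.926)/1.54974… = 1.028902… → 1.0289

1.0289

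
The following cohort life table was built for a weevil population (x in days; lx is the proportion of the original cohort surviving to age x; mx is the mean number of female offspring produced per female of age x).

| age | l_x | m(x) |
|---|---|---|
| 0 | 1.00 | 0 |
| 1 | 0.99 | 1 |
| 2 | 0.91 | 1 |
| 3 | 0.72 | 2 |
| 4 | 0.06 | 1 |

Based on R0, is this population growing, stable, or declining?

R0 = Σ lx·mx = 0 + 0.99 + 0.91 + 1.44 + 0.06 = 3.4
R0 > 1, so the population is growing.

growing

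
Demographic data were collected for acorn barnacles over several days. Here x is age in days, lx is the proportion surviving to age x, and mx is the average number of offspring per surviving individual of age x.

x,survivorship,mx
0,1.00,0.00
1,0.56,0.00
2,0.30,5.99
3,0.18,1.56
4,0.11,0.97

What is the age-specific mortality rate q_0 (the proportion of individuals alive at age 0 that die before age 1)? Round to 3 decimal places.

q_0 = (l_0 − l_1) / l_0 = (1 − 0.56) / 1
     = 0.44 / 1 = 0.44 → 0.440

0.440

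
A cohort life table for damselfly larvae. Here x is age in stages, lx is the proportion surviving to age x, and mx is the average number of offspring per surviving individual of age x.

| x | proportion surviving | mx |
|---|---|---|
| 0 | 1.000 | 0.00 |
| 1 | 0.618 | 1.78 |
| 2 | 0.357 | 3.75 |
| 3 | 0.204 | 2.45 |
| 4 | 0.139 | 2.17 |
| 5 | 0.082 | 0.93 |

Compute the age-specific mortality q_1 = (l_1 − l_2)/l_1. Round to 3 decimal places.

0.422

q_1 = (l_1 − l_2) / l_1 = (0.618 − 0.357) / 0.618
     = 0.261 / 0.618 = 0.42233… → 0.422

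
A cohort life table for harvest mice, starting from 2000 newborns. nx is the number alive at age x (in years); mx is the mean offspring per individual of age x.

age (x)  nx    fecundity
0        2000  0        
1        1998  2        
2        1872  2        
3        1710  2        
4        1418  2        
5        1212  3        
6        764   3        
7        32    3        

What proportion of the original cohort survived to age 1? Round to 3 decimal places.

0.999

l_1 = n_1/n_0 = 1998/2000 = 0.999 → 0.999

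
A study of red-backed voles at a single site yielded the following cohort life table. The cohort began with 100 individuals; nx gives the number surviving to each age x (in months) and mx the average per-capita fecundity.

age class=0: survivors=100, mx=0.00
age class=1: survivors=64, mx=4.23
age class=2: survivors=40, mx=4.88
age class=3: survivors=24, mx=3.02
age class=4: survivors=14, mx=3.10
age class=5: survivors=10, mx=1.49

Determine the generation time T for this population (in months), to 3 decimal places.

lx = nx/n0 = nx/100: 1, 0.64, 0.4, 0.24, 0.14, 0.1
lx·mx: 0, 2.7072, 1.952, 0.7248, 0.434, 0.149 → R0 = 5.967
x·lx·mx: 0, 2.7072, 3.904, 2.1744, 1.736, 0.745 → Σ = 11.2666
T = 11.2666 / 5.967 = 1.888151… → 1.888

1.888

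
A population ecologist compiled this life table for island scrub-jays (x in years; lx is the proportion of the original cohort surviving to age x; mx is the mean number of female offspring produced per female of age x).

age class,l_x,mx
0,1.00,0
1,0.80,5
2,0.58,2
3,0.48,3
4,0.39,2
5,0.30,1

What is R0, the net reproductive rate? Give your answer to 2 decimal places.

7.68

lx·mx by age: 0, 4, 1.16, 1.44, 0.78, 0.3
R0 = Σ lx·mx = 7.68 → 7.68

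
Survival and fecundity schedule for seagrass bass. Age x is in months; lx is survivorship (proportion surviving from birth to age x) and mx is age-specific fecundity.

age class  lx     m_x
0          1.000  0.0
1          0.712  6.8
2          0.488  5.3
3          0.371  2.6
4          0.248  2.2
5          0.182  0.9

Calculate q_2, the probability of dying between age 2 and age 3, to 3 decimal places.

q_2 = (l_2 − l_3) / l_2 = (0.488 − 0.371) / 0.488
     = 0.117 / 0.488 = 0.239754… → 0.240

0.240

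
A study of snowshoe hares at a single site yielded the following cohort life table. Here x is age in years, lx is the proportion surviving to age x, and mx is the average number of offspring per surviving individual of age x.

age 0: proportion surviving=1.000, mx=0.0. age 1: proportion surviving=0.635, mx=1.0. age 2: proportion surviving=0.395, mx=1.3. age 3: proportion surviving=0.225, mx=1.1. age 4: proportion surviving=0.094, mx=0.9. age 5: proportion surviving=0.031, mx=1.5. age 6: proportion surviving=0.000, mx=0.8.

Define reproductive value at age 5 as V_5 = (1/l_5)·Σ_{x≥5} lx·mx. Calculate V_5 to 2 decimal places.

1.50

lx·mx for x ≥ 5: 0.0465, 0 → sum = 0.0465
V_5 = 0.0465 / l_5 = 0.0465 / 0.031 = 1.5 → 1.50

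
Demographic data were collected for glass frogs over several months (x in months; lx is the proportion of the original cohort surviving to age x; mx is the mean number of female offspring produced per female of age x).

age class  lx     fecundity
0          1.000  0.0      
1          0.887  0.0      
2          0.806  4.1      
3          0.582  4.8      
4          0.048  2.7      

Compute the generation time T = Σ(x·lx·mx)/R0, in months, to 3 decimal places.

2.490

lx·mx: 0, 0, 3.3046, 2.7936, 0.1296 → R0 = 6.2278
x·lx·mx: 0, 0, 6.6092, 8.3808, 0.5184 → Σ = 15.5084
T = 15.5084 / 6.2278 = 2.490189… → 2.490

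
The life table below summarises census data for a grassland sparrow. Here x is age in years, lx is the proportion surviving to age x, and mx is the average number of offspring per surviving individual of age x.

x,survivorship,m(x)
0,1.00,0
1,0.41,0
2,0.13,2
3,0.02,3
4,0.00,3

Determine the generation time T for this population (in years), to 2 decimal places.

2.19

lx·mx: 0, 0, 0.26, 0.06, 0 → R0 = 0.32
x·lx·mx: 0, 0, 0.52, 0.18, 0 → Σ = 0.7
T = 0.7 / 0.32 = 2.1875 → 2.19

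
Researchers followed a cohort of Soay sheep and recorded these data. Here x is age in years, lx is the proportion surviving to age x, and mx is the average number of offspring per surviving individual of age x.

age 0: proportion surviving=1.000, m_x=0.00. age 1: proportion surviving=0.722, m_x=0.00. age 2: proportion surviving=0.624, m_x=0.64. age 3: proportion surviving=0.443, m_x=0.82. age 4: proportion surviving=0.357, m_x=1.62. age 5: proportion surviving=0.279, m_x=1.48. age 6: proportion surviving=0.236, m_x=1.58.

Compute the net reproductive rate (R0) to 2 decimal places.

lx·mx by age: 0, 0, 0.39936, 0.36326, 0.57834, 0.41292, 0.37288
R0 = Σ lx·mx = 2.12676 → 2.13

2.13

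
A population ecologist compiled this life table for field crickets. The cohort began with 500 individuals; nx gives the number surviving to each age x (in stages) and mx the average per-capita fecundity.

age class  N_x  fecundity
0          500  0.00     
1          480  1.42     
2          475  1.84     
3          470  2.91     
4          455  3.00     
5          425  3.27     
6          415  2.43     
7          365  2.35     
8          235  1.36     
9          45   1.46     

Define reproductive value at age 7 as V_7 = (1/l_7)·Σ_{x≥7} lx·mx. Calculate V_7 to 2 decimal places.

lx = nx/n0 = nx/500: 1, 0.96, 0.95, 0.94, 0.91, 0.85, 0.83, 0.73, 0.47, 0.09
lx·mx for x ≥ 7: 1.7155, 0.6392, 0.1314 → sum = 2.4861
V_7 = 2.4861 / l_7 = 2.4861 / 0.73 = 3.405616… → 3.41

3.41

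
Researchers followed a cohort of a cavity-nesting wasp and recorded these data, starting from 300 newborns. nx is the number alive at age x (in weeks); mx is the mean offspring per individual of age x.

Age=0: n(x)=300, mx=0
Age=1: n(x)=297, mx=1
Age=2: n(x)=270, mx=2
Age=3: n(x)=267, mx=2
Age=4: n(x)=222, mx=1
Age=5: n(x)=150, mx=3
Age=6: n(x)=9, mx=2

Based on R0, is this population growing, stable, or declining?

growing

lx = nx/n0 = nx/300: 1, 0.99, 0.9, 0.89, 0.74, 0.5, 0.03
R0 = Σ lx·mx = 0 + 0.99 + 1.8 + 1.78 + 0.74 + 1.5 + 0.06 = 6.87
R0 > 1, so the population is growing.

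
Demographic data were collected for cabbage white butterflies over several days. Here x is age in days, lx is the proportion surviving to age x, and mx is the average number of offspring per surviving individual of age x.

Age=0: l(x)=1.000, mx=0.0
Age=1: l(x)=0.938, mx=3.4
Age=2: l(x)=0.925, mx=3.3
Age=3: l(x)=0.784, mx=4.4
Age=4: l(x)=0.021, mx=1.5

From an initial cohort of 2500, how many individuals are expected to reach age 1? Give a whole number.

Expected survivors = N0 · l_1 = 2500 × 0.938 = 2345 → 2345

2345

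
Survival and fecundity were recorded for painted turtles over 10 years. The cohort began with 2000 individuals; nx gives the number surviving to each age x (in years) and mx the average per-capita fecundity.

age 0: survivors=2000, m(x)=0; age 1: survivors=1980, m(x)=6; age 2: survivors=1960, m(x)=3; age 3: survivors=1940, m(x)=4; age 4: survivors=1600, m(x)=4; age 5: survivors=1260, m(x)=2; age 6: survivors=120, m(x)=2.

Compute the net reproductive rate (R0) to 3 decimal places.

17.340

lx = nx/n0 = nx/2000: 1, 0.99, 0.98, 0.97, 0.8, 0.63, 0.06
lx·mx by age: 0, 5.94, 2.94, 3.88, 3.2, 1.26, 0.12
R0 = Σ lx·mx = 17.34 → 17.340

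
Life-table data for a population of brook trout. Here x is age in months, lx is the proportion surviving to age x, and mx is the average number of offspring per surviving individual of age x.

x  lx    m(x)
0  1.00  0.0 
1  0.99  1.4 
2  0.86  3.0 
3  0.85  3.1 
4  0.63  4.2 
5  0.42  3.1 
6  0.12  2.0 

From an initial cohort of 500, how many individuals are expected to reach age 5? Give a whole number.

Expected survivors = N0 · l_5 = 500 × 0.42 = 210 → 210

210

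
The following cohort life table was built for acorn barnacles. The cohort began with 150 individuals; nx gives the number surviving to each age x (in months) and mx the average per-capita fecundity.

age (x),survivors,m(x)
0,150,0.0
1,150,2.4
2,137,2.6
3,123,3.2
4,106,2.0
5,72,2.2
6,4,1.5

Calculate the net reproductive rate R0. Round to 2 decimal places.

lx = nx/n0 = nx/150: 1, 1, 0.91333…, 0.82, 0.70667…, 0.48, 0.02667…
lx·mx by age: 0, 2.4, 2.374667…, 2.624, 1.413333…, 1.056, 0.04…
R0 = Σ lx·mx = 9.908… → 9.91

9.91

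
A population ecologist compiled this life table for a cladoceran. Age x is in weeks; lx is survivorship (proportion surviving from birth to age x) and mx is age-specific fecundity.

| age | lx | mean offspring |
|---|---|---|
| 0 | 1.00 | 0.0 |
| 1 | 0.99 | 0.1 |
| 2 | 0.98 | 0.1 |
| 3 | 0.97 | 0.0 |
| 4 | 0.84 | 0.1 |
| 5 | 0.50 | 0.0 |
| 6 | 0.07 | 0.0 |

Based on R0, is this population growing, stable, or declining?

declining

R0 = Σ lx·mx = 0 + 0.099 + 0.098 + 0 + 0.084 + 0 + 0 = 0.281
R0 < 1, so the population is declining.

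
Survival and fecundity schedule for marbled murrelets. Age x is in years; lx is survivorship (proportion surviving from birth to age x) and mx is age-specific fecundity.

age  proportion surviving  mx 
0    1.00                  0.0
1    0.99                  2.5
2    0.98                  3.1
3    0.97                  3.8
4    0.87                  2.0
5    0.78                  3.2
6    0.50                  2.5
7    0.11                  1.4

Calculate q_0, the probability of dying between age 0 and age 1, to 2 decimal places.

q_0 = (l_0 − l_1) / l_0 = (1 − 0.99) / 1
     = 0.01 / 1 = 0.01 → 0.01

0.01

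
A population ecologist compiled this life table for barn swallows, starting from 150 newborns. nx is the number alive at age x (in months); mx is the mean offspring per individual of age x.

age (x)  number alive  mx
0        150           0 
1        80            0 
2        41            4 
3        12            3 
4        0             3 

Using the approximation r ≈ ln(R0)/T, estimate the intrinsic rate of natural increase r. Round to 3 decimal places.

0.132

lx = nx/n0 = nx/150: 1, 0.53333…, 0.27333…, 0.08, 0
R0 = Σ lx·mx = 0 + 0 + 1.09333… + 0.24 + 0 = 1.333333…
Σ x·lx·mx = 2.906667…; T = 2.906667…/1.333333… = 2.18…
r ≈ ln(R0)/T = ln(1.333333…)/2.18… = 0.13196… → 0.132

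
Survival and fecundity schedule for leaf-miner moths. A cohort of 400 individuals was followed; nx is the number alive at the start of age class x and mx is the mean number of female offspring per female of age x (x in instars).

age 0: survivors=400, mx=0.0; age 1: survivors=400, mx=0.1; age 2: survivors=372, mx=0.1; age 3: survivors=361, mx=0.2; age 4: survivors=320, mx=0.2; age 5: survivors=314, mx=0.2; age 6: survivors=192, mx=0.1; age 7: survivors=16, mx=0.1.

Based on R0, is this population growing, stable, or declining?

declining

lx = nx/n0 = nx/400: 1, 1, 0.93, 0.9025, 0.8, 0.785, 0.48, 0.04
R0 = Σ lx·mx = 0 + 0.1 + 0.093 + 0.1805 + 0.16 + 0.157 + 0.048 + 0.004 = 0.7425
R0 < 1, so the population is declining.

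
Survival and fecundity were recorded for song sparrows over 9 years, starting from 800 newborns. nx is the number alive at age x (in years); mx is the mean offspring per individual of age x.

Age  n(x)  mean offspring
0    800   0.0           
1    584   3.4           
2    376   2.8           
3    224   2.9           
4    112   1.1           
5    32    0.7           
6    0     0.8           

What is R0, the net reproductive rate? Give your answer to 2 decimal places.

4.79

lx = nx/n0 = nx/800: 1, 0.73, 0.47, 0.28, 0.14, 0.04, 0
lx·mx by age: 0, 2.482, 1.316, 0.812, 0.154, 0.028, 0
R0 = Σ lx·mx = 4.792 → 4.79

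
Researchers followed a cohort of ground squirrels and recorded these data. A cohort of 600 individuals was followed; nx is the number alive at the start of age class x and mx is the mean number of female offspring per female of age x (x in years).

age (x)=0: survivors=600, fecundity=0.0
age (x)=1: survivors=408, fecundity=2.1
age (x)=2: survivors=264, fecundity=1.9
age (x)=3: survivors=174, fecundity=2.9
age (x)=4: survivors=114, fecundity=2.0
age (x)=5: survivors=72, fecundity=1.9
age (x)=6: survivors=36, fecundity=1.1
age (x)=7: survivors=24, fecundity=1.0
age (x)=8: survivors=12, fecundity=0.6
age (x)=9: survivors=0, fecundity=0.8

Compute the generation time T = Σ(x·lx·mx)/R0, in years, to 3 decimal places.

lx = nx/n0 = nx/600: 1, 0.68, 0.44, 0.29, 0.19, 0.12, 0.06, 0.04, 0.02, 0
lx·mx: 0, 1.428, 0.836, 0.841, 0.38, 0.228, 0.066, 0.04, 0.012, 0 → R0 = 3.831
x·lx·mx: 0, 1.428, 1.672, 2.523, 1.52, 1.14, 0.396, 0.28, 0.096, 0 → Σ = 9.055
T = 9.055 / 3.831 = 2.363613… → 2.364

2.364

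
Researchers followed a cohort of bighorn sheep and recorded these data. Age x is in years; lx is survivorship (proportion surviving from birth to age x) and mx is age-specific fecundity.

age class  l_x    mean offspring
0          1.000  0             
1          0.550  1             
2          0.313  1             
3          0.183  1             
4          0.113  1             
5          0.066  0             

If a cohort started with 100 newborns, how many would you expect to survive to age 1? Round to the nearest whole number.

Expected survivors = N0 · l_1 = 100 × 0.550 = 55 → 55

55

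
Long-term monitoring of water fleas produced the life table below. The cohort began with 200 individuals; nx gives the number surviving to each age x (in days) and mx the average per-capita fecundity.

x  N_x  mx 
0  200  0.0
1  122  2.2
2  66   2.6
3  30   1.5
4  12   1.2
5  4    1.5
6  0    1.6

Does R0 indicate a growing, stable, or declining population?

growing

lx = nx/n0 = nx/200: 1, 0.61, 0.33, 0.15, 0.06, 0.02, 0
R0 = Σ lx·mx = 0 + 1.342 + 0.858 + 0.225 + 0.072 + 0.03 + 0 = 2.527
R0 > 1, so the population is growing.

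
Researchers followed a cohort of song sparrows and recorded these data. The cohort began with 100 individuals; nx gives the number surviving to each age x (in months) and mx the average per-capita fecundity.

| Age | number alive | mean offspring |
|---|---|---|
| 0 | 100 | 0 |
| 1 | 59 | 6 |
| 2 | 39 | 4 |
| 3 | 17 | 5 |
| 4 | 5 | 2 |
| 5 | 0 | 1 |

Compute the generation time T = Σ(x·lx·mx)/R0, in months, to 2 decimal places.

lx = nx/n0 = nx/100: 1, 0.59, 0.39, 0.17, 0.05, 0
lx·mx: 0, 3.54, 1.56, 0.85, 0.1, 0 → R0 = 6.05
x·lx·mx: 0, 3.54, 3.12, 2.55, 0.4, 0 → Σ = 9.61
T = 9.61 / 6.05 = 1.58843… → 1.59

1.59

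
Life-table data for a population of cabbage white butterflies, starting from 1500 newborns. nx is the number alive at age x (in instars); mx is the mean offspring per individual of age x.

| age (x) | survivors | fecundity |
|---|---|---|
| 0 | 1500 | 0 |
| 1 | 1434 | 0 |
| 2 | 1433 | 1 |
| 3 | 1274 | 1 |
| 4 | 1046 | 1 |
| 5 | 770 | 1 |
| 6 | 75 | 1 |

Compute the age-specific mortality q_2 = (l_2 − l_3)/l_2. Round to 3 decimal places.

0.111

lx = nx/n0 = nx/1500: 1, 0.956, 0.95533…, 0.84933…, 0.69733…, 0.51333…, 0.05
q_2 = (l_2 − l_3) / l_2 = (0.955333… − 0.849333…) / 0.955333…
     = 0.106… / 0.955333… = 0.110956… → 0.111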